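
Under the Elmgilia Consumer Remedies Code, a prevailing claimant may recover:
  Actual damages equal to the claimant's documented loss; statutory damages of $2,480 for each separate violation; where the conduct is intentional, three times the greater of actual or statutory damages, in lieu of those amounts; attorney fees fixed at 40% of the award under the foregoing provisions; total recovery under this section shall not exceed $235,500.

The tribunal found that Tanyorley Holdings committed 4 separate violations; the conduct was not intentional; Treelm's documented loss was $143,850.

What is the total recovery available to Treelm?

$215,278

Statutory damages: 4 × $2,480 = $9,920
Conduct not intentional: the in-lieu enhancement does not apply.
Actual plus statutory damages: $143,850 + $9,920 = $153,770
Attorney fees: 40% of $153,770 = $61,508
Total before cap: $153,770 + $61,508 = $215,278
Cap at $235,500: $215,278 is within the cap, no reduction.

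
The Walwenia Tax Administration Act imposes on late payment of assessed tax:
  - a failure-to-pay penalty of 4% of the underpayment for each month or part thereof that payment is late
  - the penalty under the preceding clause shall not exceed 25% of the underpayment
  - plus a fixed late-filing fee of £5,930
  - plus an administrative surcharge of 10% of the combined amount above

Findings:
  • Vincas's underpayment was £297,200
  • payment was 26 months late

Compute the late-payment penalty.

£88,253

Accrued rate: 4% × 26 = 104%, capped at 25% → 25%
Failure-to-pay penalty: 25% of £297,200 = £74,300
Penalty before surcharge: £74,300 + £5,930 = £80,230
Administrative surcharge: 10% of £80,230 = £8,023
Total penalty: £80,230 + £8,023 = £88,253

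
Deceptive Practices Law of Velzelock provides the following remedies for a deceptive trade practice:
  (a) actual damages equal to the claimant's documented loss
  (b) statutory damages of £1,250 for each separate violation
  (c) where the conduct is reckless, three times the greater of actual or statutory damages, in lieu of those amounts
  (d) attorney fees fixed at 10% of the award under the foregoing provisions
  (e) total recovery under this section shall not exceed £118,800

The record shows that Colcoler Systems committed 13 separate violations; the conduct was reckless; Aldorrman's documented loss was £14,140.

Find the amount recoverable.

Statutory damages: 13 × £1,250 = £16,250
Greater of actual damages (£14,140) or statutory damages (£16,250): £16,250
Trebled: 3 × £16,250 = £48,750
Attorney fees: 10% of £48,750 = £4,875
Total before cap: £48,750 + £4,875 = £53,625
Cap at £118,800: £53,625 is within the cap, no reduction.

£53,625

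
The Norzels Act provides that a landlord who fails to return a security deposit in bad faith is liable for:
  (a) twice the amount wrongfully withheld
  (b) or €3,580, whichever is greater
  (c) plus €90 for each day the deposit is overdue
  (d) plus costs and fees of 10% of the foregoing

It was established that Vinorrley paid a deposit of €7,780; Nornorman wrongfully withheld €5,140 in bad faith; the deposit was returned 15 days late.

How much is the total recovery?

€12,793

Doubled: 2 × €5,140 = €10,280
Minimum €3,580: €10,280 meets the minimum, no increase.
Late-return penalty: 15 × €90 = €1,350
Damages plus late penalty: €10,280 + €1,350 = €11,630
Costs and fees: 10% of €11,630 = €1,163
Total recovery: €11,630 + €1,163 = €12,793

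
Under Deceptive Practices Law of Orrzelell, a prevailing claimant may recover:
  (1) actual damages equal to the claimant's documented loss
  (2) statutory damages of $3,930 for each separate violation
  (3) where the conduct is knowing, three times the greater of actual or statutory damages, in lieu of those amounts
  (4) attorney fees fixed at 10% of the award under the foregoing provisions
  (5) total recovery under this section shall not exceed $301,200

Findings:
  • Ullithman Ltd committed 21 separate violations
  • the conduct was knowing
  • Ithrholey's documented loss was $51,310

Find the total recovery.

Statutory damages: 21 × $3,930 = $82,530
Greater of actual damages ($51,310) or statutory damages ($82,530): $82,530
Trebled: 3 × $82,530 = $247,590
Attorney fees: 10% of $247,590 = $24,759
Total before cap: $247,590 + $24,759 = $272,349
Cap at $301,200: $272,349 is within the cap, no reduction.

$272,349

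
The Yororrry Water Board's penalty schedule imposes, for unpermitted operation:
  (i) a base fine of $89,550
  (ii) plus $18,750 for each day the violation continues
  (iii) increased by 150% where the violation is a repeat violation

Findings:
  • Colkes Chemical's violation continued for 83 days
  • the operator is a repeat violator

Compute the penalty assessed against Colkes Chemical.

$4,114,500

Per-day component: 83 × $18,750 = $1,556,250
Base plus per-day: $89,550 + $1,556,250 = $1,645,800
Enhancement: 150% of $1,645,800 = $2,468,700
Enhanced fine: $1,645,800 + $2,468,700 = $4,114,500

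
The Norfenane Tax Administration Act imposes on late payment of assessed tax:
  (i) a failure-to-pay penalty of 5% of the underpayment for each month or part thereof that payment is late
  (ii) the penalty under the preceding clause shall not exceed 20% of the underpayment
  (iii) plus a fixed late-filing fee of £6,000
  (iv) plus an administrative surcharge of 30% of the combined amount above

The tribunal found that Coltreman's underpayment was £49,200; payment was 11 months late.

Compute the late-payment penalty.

Accrued rate: 5% × 11 = 55%, capped at 20% → 20%
Failure-to-pay penalty: 20% of £49,200 = £9,840
Penalty before surcharge: £9,840 + £6,000 = £15,840
Administrative surcharge: 30% of £15,840 = £4,752
Total penalty: £15,840 + £4,752 = £20,592

£20,592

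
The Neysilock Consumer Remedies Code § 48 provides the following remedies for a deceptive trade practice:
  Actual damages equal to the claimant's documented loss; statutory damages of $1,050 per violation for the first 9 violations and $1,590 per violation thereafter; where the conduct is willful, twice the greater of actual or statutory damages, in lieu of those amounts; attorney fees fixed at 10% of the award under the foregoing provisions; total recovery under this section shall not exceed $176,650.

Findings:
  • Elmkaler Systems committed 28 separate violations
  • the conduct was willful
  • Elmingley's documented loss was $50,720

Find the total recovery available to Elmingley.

First 9 violations: 9 × $1,050 = $9,450
Remaining violations: (28 − 9) × $1,590 = $30,210
Statutory damages: $9,450 + $30,210 = $39,660
Greater of actual damages ($50,720) or statutory damages ($39,660): $50,720
Doubled: 2 × $50,720 = $101,440
Attorney fees: 10% of $101,440 = $10,144
Total before cap: $101,440 + $10,144 = $111,584
Cap at $176,650: $111,584 is within the cap, no reduction.

Total recovery: $111,584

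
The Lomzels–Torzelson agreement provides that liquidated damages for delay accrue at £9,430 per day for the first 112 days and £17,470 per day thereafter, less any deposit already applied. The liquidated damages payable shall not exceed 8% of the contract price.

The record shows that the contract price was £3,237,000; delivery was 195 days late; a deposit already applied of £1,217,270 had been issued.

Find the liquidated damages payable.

First 112 days: 112 × £9,430 = £1,056,160
Remaining days: (195 − 112) × £17,470 = £1,450,010
Accrued per-day damages: £1,056,160 + £1,450,010 = £2,506,170
Less deposit already applied: £2,506,170 − £1,217,270 = £1,288,900
Cap: 8% of £3,237,000 = £258,960
Cap at £258,960: £1,288,900 exceeds the cap → £258,960

£258,960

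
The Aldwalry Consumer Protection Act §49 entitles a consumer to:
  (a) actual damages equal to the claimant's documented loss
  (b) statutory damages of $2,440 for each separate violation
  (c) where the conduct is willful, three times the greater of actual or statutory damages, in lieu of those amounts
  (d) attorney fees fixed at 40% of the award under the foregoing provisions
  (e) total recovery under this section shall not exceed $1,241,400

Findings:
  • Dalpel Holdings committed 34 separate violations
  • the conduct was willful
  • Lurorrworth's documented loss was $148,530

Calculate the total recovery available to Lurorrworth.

Statutory damages: 34 × $2,440 = $82,960
Greater of actual damages ($148,530) or statutory damages ($82,960): $148,530
Trebled: 3 × $148,530 = $445,590
Attorney fees: 40% of $445,590 = $178,236
Total before cap: $445,590 + $178,236 = $623,826
Cap at $1,241,400: $623,826 is within the cap, no reduction.

Total recovery: $623,826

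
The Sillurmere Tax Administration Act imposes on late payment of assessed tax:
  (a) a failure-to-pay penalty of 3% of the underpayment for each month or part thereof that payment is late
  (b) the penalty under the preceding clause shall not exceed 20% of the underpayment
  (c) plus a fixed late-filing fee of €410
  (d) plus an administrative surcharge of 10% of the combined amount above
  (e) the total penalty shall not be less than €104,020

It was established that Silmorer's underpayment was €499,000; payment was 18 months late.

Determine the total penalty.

Accrued rate: 3% × 18 = 54%, capped at 20% → 20%
Failure-to-pay penalty: 20% of €499,000 = €99,800
Penalty before surcharge: €99,800 + €410 = €100,210
Administrative surcharge: 10% of €100,210 = €10,021
Total penalty: €100,210 + €10,021 = €110,231
Minimum €104,020: €110,231 meets the minimum, no increase.

€110,231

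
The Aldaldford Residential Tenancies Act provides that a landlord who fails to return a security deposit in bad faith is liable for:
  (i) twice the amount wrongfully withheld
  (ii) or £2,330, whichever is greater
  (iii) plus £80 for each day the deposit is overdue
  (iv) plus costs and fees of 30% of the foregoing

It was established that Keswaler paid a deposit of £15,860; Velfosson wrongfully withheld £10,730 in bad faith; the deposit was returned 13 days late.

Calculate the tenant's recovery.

£29,250

Doubled: 2 × £10,730 = £21,460
Minimum £2,330: £21,460 meets the minimum, no increase.
Late-return penalty: 13 × £80 = £1,040
Damages plus late penalty: £21,460 + £1,040 = £22,500
Costs and fees: 30% of £22,500 = £6,750
Total recovery: £22,500 + £6,750 = £29,250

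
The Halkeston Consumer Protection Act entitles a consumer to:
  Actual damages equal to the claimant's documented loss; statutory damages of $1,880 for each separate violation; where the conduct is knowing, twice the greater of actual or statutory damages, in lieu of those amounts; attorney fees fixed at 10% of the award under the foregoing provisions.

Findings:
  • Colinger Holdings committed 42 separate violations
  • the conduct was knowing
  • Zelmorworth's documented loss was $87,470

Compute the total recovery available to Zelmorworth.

$192,434

Statutory damages: 42 × $1,880 = $78,960
Greater of actual damages ($87,470) or statutory damages ($78,960): $87,470
Doubled: 2 × $87,470 = $174,940
Attorney fees: 10% of $174,940 = $17,494
Total recovery: $174,940 + $17,494 = $192,434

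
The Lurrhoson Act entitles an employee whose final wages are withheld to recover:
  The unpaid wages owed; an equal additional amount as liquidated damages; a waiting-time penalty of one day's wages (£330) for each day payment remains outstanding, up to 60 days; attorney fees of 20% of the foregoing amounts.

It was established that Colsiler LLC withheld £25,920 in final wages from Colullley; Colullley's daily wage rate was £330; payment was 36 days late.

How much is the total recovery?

Total award: £76,464

Liquidated damages (equal amount): £25,920
Penalty days: min(36, 60) = 36
Waiting-time penalty: 36 × £330 = £11,880
Subtotal: £25,920 + £25,920 + £11,880 = £63,720
Attorney fees: 20% of £63,720 = £12,744
Total award: £63,720 + £12,744 = £76,464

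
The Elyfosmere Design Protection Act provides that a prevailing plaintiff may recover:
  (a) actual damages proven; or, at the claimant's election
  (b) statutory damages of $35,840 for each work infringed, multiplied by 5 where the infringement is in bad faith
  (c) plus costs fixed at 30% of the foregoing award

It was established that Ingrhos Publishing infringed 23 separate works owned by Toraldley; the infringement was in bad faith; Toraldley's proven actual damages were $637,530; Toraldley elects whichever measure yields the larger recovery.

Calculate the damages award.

Award: $5,358,080

Statutory damages: 23 × $35,840 = $824,320
Multiplied by 5: 5 × $824,320 = $4,121,600
Greater of actual damages ($637,530) or enhanced statutory damages ($4,121,600): $4,121,600
Costs: 30% of $4,121,600 = $1,236,480
Award plus costs: $4,121,600 + $1,236,480 = $5,358,080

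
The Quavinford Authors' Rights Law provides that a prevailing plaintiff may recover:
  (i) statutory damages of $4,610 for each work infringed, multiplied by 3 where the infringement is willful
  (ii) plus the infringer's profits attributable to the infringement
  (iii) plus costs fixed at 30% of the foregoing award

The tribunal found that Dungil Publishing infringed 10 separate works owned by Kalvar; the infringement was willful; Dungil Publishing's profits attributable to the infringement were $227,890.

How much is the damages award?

Statutory damages: 10 × $4,610 = $46,100
Trebled: 3 × $46,100 = $138,300
Combined award: $138,300 + $227,890 = $366,190
Costs: 30% of $366,190 = $109,857
Award plus costs: $366,190 + $109,857 = $476,047

$476,047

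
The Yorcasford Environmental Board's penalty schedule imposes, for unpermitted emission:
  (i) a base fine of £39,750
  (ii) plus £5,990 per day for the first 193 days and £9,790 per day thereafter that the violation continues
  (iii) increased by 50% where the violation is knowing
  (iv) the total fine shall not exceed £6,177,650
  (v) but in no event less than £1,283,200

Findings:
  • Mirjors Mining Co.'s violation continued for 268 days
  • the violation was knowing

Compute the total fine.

£2,895,105

First 193 days: 193 × £5,990 = £1,156,070
Remaining days: (268 − 193) × £9,790 = £734,250
Per-day component: £1,156,070 + £734,250 = £1,890,320
Base plus per-day: £39,750 + £1,890,320 = £1,930,070
Enhancement: 50% of £1,930,070 = £965,035
Enhanced fine: £1,930,070 + £965,035 = £2,895,105
Cap at £6,177,650: £2,895,105 is within the cap, no reduction.
Minimum £1,283,200: £2,895,105 meets the minimum, no increase.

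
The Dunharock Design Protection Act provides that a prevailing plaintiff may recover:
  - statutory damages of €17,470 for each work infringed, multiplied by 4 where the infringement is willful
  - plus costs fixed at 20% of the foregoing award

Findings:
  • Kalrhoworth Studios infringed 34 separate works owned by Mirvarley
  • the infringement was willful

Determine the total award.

€2,851,104

Statutory damages: 34 × €17,470 = €593,980
Multiplied by 4: 4 × €593,980 = €2,375,920
Costs: 20% of €2,375,920 = €475,184
Award plus costs: €2,375,920 + €475,184 = €2,851,104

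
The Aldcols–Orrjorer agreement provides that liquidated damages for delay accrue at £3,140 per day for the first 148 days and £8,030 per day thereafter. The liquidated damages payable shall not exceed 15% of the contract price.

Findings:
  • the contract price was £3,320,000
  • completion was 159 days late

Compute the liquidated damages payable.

First 148 days: 148 × £3,140 = £464,720
Remaining days: (159 − 148) × £8,030 = £88,330
Accrued per-day damages: £464,720 + £88,330 = £553,050
Cap: 15% of £3,320,000 = £498,000
Cap at £498,000: £553,050 exceeds the cap → £498,000

Liquidated damages: £498,000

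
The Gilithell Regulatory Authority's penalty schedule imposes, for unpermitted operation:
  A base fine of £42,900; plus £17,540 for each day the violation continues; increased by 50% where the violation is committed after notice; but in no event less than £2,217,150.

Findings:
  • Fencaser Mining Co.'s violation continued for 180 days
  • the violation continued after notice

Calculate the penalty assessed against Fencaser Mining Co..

£4,800,150

Per-day component: 180 × £17,540 = £3,157,200
Base plus per-day: £42,900 + £3,157,200 = £3,200,100
Enhancement: 50% of £3,200,100 = £1,600,050
Enhanced fine: £3,200,100 + £1,600,050 = £4,800,150
Minimum £2,217,150: £4,800,150 meets the minimum, no increase.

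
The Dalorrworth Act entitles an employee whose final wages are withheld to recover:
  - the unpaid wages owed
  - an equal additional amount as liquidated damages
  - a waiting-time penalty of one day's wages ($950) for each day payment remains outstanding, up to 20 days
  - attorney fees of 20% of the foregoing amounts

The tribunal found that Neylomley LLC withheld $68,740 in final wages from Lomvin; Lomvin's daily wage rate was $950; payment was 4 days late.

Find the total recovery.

$169,536

Liquidated damages (equal amount): $68,740
Penalty days: min(4, 20) = 4
Waiting-time penalty: 4 × $950 = $3,800
Subtotal: $68,740 + $68,740 + $3,800 = $141,280
Attorney fees: 20% of $141,280 = $28,256
Total award: $141,280 + $28,256 = $169,536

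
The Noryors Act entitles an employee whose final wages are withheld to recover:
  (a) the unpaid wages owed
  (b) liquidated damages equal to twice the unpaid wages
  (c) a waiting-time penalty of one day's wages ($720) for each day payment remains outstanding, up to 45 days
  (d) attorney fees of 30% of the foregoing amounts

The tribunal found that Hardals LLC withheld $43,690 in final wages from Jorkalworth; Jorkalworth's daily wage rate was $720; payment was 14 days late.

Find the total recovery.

$183,495

Doubled: 2 × $43,690 = $87,380
Penalty days: min(14, 45) = 14
Waiting-time penalty: 14 × $720 = $10,080
Subtotal: $43,690 + $87,380 + $10,080 = $141,150
Attorney fees: 30% of $141,150 = $42,345
Total award: $141,150 + $42,345 = $183,495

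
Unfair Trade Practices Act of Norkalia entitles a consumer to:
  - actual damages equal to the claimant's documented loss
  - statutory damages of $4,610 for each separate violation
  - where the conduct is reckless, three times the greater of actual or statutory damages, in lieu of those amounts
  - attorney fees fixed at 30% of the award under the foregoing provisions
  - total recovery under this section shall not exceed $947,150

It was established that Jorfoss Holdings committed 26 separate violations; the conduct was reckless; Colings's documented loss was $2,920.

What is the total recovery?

$467,454

Statutory damages: 26 × $4,610 = $119,860
Greater of actual damages ($2,920) or statutory damages ($119,860): $119,860
Trebled: 3 × $119,860 = $359,580
Attorney fees: 30% of $359,580 = $107,874
Total before cap: $359,580 + $107,874 = $467,454
Cap at $947,150: $467,454 is within the cap, no reduction.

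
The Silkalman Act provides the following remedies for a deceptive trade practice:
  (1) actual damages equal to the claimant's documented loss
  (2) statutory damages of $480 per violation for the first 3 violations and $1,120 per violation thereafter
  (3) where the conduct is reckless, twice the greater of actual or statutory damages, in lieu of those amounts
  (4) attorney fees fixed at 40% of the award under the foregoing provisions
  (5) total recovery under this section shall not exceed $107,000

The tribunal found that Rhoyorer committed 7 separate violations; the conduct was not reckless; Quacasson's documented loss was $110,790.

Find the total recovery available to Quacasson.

$107,000

First 3 violations: 3 × $480 = $1,440
Remaining violations: (7 − 3) × $1,120 = $4,480
Statutory damages: $1,440 + $4,480 = $5,920
Conduct not reckless: the in-lieu enhancement does not apply.
Actual plus statutory damages: $110,790 + $5,920 = $116,710
Attorney fees: 40% of $116,710 = $46,684
Total before cap: $116,710 + $46,684 = $163,394
Cap at $107,000: $163,394 exceeds the cap → $107,000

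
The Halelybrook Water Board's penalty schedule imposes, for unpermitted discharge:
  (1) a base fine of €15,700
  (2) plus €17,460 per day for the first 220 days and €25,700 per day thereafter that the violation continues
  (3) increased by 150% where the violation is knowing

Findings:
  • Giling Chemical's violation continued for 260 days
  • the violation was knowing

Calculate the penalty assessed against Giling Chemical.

First 220 days: 220 × €17,460 = €3,841,200
Remaining days: (260 − 220) × €25,700 = €1,028,000
Per-day component: €3,841,200 + €1,028,000 = €4,869,200
Base plus per-day: €15,700 + €4,869,200 = €4,884,900
Enhancement: 150% of €4,884,900 = €7,327,350
Enhanced fine: €4,884,900 + €7,327,350 = €12,212,250

€12,212,250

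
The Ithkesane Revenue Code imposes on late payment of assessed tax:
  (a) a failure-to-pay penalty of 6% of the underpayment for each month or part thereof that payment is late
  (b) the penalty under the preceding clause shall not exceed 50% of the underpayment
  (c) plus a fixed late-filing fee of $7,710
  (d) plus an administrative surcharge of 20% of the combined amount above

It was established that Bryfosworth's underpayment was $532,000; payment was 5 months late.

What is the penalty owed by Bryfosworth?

Accrued rate: 6% × 5 = 30%, capped at 50% → 30%
Failure-to-pay penalty: 30% of $532,000 = $159,600
Penalty before surcharge: $159,600 + $7,710 = $167,310
Administrative surcharge: 20% of $167,310 = $33,462
Total penalty: $167,310 + $33,462 = $200,772

$200,772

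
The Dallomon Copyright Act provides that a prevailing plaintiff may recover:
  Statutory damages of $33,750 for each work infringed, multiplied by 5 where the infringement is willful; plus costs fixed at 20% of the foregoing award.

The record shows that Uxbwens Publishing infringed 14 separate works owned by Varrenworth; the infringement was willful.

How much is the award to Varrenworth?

$2,835,000

Statutory damages: 14 × $33,750 = $472,500
Multiplied by 5: 5 × $472,500 = $2,362,500
Costs: 20% of $2,362,500 = $472,500
Award plus costs: $2,362,500 + $472,500 = $2,835,000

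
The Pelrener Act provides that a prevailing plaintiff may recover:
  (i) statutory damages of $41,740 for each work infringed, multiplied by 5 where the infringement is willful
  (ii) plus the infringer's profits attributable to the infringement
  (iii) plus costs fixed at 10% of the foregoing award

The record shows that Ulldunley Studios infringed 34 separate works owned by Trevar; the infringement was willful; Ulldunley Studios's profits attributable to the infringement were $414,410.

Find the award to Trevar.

Statutory damages: 34 × $41,740 = $1,419,160
Multiplied by 5: 5 × $1,419,160 = $7,095,800
Combined award: $7,095,800 + $414,410 = $7,510,210
Costs: 10% of $7,510,210 = $751,021
Award plus costs: $7,510,210 + $751,021 = $8,261,231

$8,261,231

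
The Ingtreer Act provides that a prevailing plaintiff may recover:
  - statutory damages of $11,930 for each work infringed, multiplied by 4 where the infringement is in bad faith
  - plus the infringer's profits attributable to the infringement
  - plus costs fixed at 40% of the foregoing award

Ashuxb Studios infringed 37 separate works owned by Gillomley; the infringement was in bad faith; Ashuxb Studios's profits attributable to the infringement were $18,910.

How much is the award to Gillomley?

$2,498,370

Statutory damages: 37 × $11,930 = $441,410
Multiplied by 4: 4 × $441,410 = $1,765,640
Combined award: $1,765,640 + $18,910 = $1,784,550
Costs: 40% of $1,784,550 = $713,820
Award plus costs: $1,784,550 + $713,820 = $2,498,370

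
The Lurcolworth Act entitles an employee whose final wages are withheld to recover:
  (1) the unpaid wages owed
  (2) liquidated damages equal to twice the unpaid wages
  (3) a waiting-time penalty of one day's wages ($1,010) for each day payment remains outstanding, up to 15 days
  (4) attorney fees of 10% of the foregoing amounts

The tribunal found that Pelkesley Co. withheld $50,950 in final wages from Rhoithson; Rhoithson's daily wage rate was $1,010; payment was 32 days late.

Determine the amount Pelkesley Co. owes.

$184,800

Doubled: 2 × $50,950 = $101,900
Penalty days: min(32, 15) = 15
Waiting-time penalty: 15 × $1,010 = $15,150
Subtotal: $50,950 + $101,900 + $15,150 = $168,000
Attorney fees: 10% of $168,000 = $16,800
Total award: $168,000 + $16,800 = $184,800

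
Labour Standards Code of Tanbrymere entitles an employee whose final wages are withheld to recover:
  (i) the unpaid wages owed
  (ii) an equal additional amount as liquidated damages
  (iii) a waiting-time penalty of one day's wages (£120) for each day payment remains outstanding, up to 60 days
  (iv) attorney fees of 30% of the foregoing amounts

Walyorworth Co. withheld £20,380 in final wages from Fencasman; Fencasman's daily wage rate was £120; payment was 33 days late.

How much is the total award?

£58,136

Liquidated damages (equal amount): £20,380
Penalty days: min(33, 60) = 33
Waiting-time penalty: 33 × £120 = £3,960
Subtotal: £20,380 + £20,380 + £3,960 = £44,720
Attorney fees: 30% of £44,720 = £13,416
Total award: £44,720 + £13,416 = £58,136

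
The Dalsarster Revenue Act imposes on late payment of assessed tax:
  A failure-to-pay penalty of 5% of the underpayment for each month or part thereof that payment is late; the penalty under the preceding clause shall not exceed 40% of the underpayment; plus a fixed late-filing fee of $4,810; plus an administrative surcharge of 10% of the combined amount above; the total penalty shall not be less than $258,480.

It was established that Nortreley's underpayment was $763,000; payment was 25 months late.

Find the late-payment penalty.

$341,011

Accrued rate: 5% × 25 = 125%, capped at 40% → 40%
Failure-to-pay penalty: 40% of $763,000 = $305,200
Penalty before surcharge: $305,200 + $4,810 = $310,010
Administrative surcharge: 10% of $310,010 = $31,001
Total penalty: $310,010 + $31,001 = $341,011
Minimum $258,480: $341,011 meets the minimum, no increase.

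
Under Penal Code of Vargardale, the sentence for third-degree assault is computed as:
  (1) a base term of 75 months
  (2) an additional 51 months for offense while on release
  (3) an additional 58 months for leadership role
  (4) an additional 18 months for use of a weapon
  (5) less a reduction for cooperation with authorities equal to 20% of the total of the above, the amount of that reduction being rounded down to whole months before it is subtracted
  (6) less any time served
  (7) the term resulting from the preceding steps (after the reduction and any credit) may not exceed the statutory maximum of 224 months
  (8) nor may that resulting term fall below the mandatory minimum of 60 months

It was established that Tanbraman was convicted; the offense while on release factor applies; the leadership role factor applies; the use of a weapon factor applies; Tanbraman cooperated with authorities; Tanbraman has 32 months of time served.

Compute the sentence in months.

130 months

Offense while on release enhancement: +51 months
Leadership role enhancement: +58 months
Use of a weapon enhancement: +18 months
Adjusted term: 75 months + 51 months + 58 months + 18 months = 202 months
Cooperation with authorities reduction: 20% of 202 months = 40 months (rounded down)
After reduction: 202 − 40 = 162 months
Less time served: 162 months − 32 months = 130 months
Cap at 224 months: 130 months is within the cap, no reduction.
Minimum 60 months: 130 months meets the minimum, no increase.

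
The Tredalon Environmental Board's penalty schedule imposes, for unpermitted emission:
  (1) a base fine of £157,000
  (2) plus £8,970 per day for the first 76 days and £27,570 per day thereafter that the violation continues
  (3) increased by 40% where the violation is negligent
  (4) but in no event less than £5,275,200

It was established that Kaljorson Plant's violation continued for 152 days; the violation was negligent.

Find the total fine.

First 76 days: 76 × £8,970 = £681,720
Remaining days: (152 − 76) × £27,570 = £2,095,320
Per-day component: £681,720 + £2,095,320 = £2,777,040
Base plus per-day: £157,000 + £2,777,040 = £2,934,040
Enhancement: 40% of £2,934,040 = £1,173,616
Enhanced fine: £2,934,040 + £1,173,616 = £4,107,656
Minimum £5,275,200: £4,107,656 is below the minimum → £5,275,200

Civil penalty: £5,275,200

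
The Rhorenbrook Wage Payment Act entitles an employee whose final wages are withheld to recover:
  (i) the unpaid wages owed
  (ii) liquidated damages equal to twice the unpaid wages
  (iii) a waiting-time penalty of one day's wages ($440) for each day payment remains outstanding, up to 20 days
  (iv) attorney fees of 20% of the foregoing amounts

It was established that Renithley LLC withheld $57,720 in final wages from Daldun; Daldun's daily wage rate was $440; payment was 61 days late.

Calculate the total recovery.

Doubled: 2 × $57,720 = $115,440
Penalty days: min(61, 20) = 20
Waiting-time penalty: 20 × $440 = $8,800
Subtotal: $57,720 + $115,440 + $8,800 = $181,960
Attorney fees: 20% of $181,960 = $36,392
Total award: $181,960 + $36,392 = $218,352

$218,352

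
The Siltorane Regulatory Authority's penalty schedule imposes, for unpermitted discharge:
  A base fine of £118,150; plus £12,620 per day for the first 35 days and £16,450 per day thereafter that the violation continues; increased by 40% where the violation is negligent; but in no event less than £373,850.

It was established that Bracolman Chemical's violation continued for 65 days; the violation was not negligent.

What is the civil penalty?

First 35 days: 35 × £12,620 = £441,700
Remaining days: (65 − 35) × £16,450 = £493,500
Per-day component: £441,700 + £493,500 = £935,200
Base plus per-day: £118,150 + £935,200 = £1,053,350
The violation was not negligent: no 40% increase.
Minimum £373,850: £1,053,350 meets the minimum, no increase.

£1,053,350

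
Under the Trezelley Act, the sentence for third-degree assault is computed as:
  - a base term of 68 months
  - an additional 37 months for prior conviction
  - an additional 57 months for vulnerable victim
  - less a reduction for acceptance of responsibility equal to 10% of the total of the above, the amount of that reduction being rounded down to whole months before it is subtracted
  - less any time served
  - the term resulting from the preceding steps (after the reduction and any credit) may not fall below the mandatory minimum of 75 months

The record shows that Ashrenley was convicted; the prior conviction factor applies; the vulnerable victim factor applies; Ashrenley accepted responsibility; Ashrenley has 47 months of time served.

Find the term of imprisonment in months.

Sentence: 99 months

Prior conviction enhancement: +37 months
Vulnerable victim enhancement: +57 months
Adjusted term: 68 months + 37 months + 57 months = 162 months
Acceptance of responsibility reduction: 10% of 162 months = 16 months (rounded down)
After reduction: 162 − 16 = 146 months
Less time served: 146 months − 47 months = 99 months
Minimum 75 months: 99 months meets the minimum, no increase.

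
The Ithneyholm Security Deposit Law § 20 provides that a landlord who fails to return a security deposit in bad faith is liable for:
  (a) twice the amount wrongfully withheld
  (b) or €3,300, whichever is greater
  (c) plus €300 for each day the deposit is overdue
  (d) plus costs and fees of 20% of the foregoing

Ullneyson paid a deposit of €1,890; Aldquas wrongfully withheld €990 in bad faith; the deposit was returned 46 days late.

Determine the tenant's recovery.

Doubled: 2 × €990 = €1,980
Minimum €3,300: €1,980 is below the minimum → €3,300
Late-return penalty: 46 × €300 = €13,800
Damages plus late penalty: €3,300 + €13,800 = €17,100
Costs and fees: 20% of €17,100 = €3,420
Total recovery: €17,100 + €3,420 = €20,520

€20,520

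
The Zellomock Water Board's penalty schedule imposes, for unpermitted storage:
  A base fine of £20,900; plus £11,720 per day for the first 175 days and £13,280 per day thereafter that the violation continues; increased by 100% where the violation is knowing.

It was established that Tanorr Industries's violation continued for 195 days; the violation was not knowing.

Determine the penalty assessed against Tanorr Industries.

First 175 days: 175 × £11,720 = £2,051,000
Remaining days: (195 − 175) × £13,280 = £265,600
Per-day component: £2,051,000 + £265,600 = £2,316,600
Base plus per-day: £20,900 + £2,316,600 = £2,337,500
The violation was not knowing: no 100% increase.

£2,337,500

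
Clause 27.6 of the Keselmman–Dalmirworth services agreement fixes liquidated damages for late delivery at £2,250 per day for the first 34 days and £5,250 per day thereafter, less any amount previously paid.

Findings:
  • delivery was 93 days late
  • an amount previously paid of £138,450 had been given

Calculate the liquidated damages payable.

First 34 days: 34 × £2,250 = £76,500
Remaining days: (93 − 34) × £5,250 = £309,750
Accrued per-day damages: £76,500 + £309,750 = £386,250
Less amount previously paid: £386,250 − £138,450 = £247,800

£247,800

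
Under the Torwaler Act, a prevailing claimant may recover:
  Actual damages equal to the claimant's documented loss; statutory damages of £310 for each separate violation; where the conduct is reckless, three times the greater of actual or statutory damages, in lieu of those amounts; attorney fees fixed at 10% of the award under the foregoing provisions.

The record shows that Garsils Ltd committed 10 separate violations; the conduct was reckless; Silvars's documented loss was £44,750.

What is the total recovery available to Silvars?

Total recovery: £147,675

Statutory damages: 10 × £310 = £3,100
Greater of actual damages (£44,750) or statutory damages (£3,100): £44,750
Trebled: 3 × £44,750 = £134,250
Attorney fees: 10% of £134,250 = £13,425
Total recovery: £134,250 + £13,425 = £147,675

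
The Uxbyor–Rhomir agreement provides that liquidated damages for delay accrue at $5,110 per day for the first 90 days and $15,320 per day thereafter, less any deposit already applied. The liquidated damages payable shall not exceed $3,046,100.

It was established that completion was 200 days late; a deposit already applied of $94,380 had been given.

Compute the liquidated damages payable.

First 90 days: 90 × $5,110 = $459,900
Remaining days: (200 − 90) × $15,320 = $1,685,200
Accrued per-day damages: $459,900 + $1,685,200 = $2,145,100
Less deposit already applied: $2,145,100 − $94,380 = $2,050,720
Cap at $3,046,100: $2,050,720 is within the cap, no reduction.

$2,050,720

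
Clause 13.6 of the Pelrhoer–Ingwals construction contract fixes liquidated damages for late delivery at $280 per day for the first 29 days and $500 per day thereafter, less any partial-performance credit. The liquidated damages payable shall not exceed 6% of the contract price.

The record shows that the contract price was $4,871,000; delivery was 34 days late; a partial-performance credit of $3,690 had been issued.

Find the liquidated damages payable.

First 29 days: 29 × $280 = $8,120
Remaining days: (34 − 29) × $500 = $2,500
Accrued per-day damages: $8,120 + $2,500 = $10,620
Less partial-performance credit: $10,620 − $3,690 = $6,930
Cap: 6% of $4,871,000 = $292,260
Cap at $292,260: $6,930 is within the cap, no reduction.

$6,930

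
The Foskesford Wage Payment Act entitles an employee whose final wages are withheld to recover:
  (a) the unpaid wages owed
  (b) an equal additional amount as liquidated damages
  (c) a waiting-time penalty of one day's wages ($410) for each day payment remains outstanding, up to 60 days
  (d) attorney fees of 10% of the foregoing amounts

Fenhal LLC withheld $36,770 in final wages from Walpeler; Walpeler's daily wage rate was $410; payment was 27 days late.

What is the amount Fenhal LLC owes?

Total award: $93,071

Liquidated damages (equal amount): $36,770
Penalty days: min(27, 60) = 27
Waiting-time penalty: 27 × $410 = $11,070
Subtotal: $36,770 + $36,770 + $11,070 = $84,610
Attorney fees: 10% of $84,610 = $8,461
Total award: $84,610 + $8,461 = $93,071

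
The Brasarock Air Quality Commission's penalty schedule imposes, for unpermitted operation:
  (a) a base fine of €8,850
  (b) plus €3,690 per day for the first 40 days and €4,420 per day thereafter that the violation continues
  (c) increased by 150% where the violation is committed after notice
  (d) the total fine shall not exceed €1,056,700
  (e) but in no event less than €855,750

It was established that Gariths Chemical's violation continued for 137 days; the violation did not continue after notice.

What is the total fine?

€855,750

First 40 days: 40 × €3,690 = €147,600
Remaining days: (137 − 40) × €4,420 = €428,740
Per-day component: €147,600 + €428,740 = €576,340
Base plus per-day: €8,850 + €576,340 = €585,190
The violation did not continue after notice: no 150% increase.
Cap at €1,056,700: €585,190 is within the cap, no reduction.
Minimum €855,750: €585,190 is below the minimum → €855,750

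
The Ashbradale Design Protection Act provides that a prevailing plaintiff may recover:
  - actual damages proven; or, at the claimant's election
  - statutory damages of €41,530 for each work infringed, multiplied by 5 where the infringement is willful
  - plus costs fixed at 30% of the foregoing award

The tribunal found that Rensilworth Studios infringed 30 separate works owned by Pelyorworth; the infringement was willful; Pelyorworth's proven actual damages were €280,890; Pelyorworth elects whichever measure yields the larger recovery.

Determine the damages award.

€8,098,350

Statutory damages: 30 × €41,530 = €1,245,900
Multiplied by 5: 5 × €1,245,900 = €6,229,500
Greater of actual damages (€280,890) or enhanced statutory damages (€6,229,500): €6,229,500
Costs: 30% of €6,229,500 = €1,868,850
Award plus costs: €6,229,500 + €1,868,850 = €8,098,350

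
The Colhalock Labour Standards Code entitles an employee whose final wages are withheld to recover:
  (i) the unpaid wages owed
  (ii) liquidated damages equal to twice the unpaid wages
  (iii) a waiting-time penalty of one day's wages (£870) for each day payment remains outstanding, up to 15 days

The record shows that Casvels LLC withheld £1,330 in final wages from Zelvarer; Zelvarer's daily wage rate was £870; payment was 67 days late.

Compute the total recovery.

Doubled: 2 × £1,330 = £2,660
Penalty days: min(67, 15) = 15
Waiting-time penalty: 15 × £870 = £13,050
Total award: £1,330 + £2,660 + £13,050 = £17,040

£17,040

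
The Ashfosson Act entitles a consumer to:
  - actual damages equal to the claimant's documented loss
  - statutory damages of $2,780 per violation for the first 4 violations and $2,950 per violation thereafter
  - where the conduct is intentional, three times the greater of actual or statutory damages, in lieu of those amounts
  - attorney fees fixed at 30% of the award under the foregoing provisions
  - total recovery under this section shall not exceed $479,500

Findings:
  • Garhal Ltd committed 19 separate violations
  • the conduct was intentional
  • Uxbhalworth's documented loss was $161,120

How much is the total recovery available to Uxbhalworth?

First 4 violations: 4 × $2,780 = $11,120
Remaining violations: (19 − 4) × $2,950 = $44,250
Statutory damages: $11,120 + $44,250 = $55,370
Greater of actual damages ($161,120) or statutory damages ($55,370): $161,120
Trebled: 3 × $161,120 = $483,360
Attorney fees: 30% of $483,360 = $145,008
Total before cap: $483,360 + $145,008 = $628,368
Cap at $479,500: $628,368 exceeds the cap → $479,500

$479,500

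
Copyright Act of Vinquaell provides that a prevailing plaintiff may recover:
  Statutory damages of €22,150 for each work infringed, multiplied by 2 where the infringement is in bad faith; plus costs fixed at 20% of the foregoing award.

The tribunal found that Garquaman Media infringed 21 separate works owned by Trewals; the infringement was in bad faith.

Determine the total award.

Statutory damages: 21 × €22,150 = €465,150
Doubled: 2 × €465,150 = €930,300
Costs: 20% of €930,300 = €186,060
Award plus costs: €930,300 + €186,060 = €1,116,360

€1,116,360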